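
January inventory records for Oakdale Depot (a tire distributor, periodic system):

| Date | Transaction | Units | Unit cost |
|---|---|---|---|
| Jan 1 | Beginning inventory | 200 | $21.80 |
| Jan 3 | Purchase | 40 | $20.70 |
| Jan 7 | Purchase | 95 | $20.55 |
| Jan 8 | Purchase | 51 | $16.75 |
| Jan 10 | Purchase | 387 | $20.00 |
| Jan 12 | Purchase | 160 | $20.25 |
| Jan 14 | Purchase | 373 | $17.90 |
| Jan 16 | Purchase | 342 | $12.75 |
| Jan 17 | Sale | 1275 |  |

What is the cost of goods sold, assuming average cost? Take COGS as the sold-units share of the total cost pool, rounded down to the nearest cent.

Jan 17, sell 1275: 1275/1648 × $30,011.70 → $23,219.00
Ending inventory (cost pool remaining) = $6,792.70

COGS = $23,219.00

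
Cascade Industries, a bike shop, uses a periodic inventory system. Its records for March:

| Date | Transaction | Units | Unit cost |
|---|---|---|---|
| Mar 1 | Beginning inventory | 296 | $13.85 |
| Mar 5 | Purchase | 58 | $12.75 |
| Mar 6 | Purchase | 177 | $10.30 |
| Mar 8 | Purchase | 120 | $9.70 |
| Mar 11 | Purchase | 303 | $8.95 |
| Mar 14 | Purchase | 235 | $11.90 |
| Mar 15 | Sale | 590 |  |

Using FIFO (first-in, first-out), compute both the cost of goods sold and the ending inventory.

Mar 15, 590 sold [FIFO — oldest first]: 296 @ $13.85 + 58 @ $12.75 + 177 @ $10.30 + 59 @ $9.70 = $7,234.50
Ending inventory: 61 @ $9.70 + 303 @ $8.95 + 235 @ $11.90 = $6,100.05

COGS = $7,234.50; ending inventory = $6,100.05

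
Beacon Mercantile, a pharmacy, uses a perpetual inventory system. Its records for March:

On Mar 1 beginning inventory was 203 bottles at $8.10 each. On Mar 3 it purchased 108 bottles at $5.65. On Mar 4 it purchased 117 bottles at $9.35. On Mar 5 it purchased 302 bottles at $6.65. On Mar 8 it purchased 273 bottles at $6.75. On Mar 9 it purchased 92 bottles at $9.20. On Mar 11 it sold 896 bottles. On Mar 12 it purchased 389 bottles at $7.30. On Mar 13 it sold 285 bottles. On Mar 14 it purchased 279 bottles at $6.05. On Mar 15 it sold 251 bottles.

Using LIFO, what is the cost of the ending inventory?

Mar 11, 896 sold [LIFO — newest first]: 92 @ $9.20 + 273 @ $6.75 + 302 @ $6.65 + 117 @ $9.35 + 108 @ $5.65 + 4 @ $8.10 = $6,434.00
Mar 13, 285 sold [LIFO — newest first]: 285 @ $7.30 = $2,080.50
Mar 15, 251 sold [LIFO — newest first]: 251 @ $6.05 = $1,518.55
Total COGS = $6,434.00 + $2,080.50 + $1,518.55 = $10,033.05
Ending inventory: 199 @ $8.10 + 104 @ $7.30 + 28 @ $6.05 = $2,540.50

Ending inventory = $2,540.50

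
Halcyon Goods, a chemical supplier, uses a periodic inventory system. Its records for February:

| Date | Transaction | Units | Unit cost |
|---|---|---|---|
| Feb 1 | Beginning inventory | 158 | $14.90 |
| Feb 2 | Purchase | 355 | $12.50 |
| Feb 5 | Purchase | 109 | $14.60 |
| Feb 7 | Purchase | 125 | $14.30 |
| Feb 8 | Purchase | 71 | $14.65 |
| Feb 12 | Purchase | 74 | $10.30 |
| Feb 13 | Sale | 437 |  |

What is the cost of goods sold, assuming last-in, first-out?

Feb 13, 437 sold [LIFO — newest first]: 74 @ $10.30 + 71 @ $14.65 + 125 @ $14.30 + 109 @ $14.60 + 58 @ $12.50 = $5,906.25
Ending inventory: 158 @ $14.90 + 297 @ $12.50 = $6,066.70

COGS = $5,906.25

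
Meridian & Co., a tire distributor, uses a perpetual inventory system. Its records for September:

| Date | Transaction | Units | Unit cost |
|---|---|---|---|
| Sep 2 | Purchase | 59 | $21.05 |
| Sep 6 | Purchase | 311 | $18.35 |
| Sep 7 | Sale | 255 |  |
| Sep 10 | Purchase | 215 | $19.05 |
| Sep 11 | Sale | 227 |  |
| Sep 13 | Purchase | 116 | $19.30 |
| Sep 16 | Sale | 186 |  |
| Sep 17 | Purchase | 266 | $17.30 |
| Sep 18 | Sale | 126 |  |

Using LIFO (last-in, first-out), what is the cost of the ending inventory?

Sep 7, 255 sold [LIFO — newest first]: 255 @ $18.35 = $4,679.25
Sep 11, 227 sold [LIFO — newest first]: 215 @ $19.05 + 12 @ $18.35 = $4,315.95
Sep 16, 186 sold [LIFO — newest first]: 116 @ $19.30 + 44 @ $18.35 + 26 @ $21.05 = $3,593.50
Sep 18, 126 sold [LIFO — newest first]: 126 @ $17.30 = $2,179.80
Total COGS = $4,679.25 + $4,315.95 + $3,593.50 + $2,179.80 = $14,768.50
Ending inventory: 33 @ $21.05 + 140 @ $17.30 = $3,116.65
Check: goods available $17,885.15 = COGS $14,768.50 + ending $3,116.65

Ending inventory = $3,116.65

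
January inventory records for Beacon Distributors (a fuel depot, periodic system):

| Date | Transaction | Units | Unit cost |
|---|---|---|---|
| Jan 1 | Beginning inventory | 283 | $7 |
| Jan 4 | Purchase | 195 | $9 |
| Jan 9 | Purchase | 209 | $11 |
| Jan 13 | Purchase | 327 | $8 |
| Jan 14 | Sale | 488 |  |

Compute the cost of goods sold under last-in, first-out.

COGS = $4,387

Jan 14, 488 sold [LIFO — newest first]: 327 @ $8 + 161 @ $11 = $4,387
Ending inventory: 283 @ $7 + 195 @ $9 + 48 @ $11 = $4,264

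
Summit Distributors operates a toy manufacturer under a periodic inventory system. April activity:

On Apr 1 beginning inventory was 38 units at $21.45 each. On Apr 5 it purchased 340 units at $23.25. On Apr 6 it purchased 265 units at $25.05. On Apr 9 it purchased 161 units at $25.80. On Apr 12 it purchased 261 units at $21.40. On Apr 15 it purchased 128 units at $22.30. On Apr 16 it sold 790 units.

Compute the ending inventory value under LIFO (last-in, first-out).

Ending inventory = $9,346.35

Apr 16, 790 sold [LIFO — newest first]: 128 @ $22.30 + 261 @ $21.40 + 161 @ $25.80 + 240 @ $25.05 = $18,605.60
Ending inventory: 38 @ $21.45 + 340 @ $23.25 + 25 @ $25.05 = $9,346.35
Check: goods available $27,951.95 = COGS $18,605.60 + ending $9,346.35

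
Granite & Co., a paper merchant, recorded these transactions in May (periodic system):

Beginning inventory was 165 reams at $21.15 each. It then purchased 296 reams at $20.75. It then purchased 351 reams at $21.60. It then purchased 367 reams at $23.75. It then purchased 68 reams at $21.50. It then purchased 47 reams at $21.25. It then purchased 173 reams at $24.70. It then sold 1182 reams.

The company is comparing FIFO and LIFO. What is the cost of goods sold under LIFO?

COGS = $26,683.70

FIFO COGS: 165 @ $21.15 + 296 @ $20.75 + 351 @ $21.60 + 367 @ $23.75 + 3 @ $21.50 = $25,994.10
LIFO COGS: 173 @ $24.70 + 47 @ $21.25 + 68 @ $21.50 + 367 @ $23.75 + 351 @ $21.60 + 176 @ $20.75 = $26,683.70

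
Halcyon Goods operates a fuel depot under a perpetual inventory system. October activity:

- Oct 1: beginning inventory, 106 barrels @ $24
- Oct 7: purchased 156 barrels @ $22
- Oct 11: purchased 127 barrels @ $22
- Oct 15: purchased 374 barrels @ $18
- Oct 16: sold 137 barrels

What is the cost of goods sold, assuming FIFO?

COGS = $3,226

Oct 16, 137 sold [FIFO — oldest first]: 106 @ $24 + 31 @ $22 = $3,226
Ending inventory: 125 @ $22 + 127 @ $22 + 374 @ $18 = $12,276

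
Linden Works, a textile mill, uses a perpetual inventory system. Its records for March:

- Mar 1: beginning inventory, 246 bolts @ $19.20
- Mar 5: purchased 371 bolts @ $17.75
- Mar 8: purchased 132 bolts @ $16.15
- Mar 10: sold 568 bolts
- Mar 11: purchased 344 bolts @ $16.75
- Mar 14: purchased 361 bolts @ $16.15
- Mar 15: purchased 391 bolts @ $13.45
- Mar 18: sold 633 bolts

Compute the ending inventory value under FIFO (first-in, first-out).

Mar 10, 568 sold [FIFO — oldest first]: 246 @ $19.20 + 322 @ $17.75 = $10,438.70
Mar 18, 633 sold [FIFO — oldest first]: 49 @ $17.75 + 132 @ $16.15 + 344 @ $16.75 + 108 @ $16.15 = $10,507.75
Total COGS = $10,438.70 + $10,507.75 = $20,946.45
Ending inventory: 253 @ $16.15 + 391 @ $13.45 = $9,344.90
Check: goods available $30,291.35 = COGS $20,946.45 + ending $9,344.90

Ending inventory = $9,344.90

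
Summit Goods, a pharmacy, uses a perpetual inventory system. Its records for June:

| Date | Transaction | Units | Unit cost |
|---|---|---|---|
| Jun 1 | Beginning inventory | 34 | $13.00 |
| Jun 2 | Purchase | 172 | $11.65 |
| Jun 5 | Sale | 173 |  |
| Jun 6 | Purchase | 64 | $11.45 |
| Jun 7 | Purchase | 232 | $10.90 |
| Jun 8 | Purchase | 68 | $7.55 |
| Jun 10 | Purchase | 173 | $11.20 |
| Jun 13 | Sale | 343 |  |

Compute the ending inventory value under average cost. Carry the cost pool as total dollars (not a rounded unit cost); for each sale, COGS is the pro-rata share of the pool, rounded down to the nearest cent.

Ending inventory = $2,431.06

After Jun 1: 34 on hand, pool $442.00 (≈ $13.0000 each)
After Jun 2: 206 on hand, pool $2,445.80 (≈ $11.8728 each)
Jun 5, sell 173: 173/206 × $2,445.80 → $2,053.99
After Jun 6: 97 on hand, pool $1,124.61 (≈ $11.5939 each)
After Jun 7: 329 on hand, pool $3,653.41 (≈ $11.1046 each)
After Jun 8: 397 on hand, pool $4,166.81 (≈ $10.4957 each)
After Jun 10: 570 on hand, pool $6,104.41 (≈ $10.7095 each)
Jun 13, sell 343: 343/570 × $6,104.41 → $3,673.35
Total COGS = $2,053.99 + $3,673.35 = $5,727.34
Ending inventory (cost pool remaining) = $2,431.06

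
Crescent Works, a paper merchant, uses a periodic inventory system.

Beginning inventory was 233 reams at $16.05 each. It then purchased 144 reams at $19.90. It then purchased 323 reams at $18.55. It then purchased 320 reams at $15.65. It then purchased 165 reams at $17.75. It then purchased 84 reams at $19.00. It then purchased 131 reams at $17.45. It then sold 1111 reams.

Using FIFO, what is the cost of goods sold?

Sale 1 (1111) [FIFO — oldest first]: 233 @ $16.05 + 144 @ $19.90 + 323 @ $18.55 + 320 @ $15.65 + 91 @ $17.75 = $19,220.15
Ending inventory: 74 @ $17.75 + 84 @ $19.00 + 131 @ $17.45 = $5,195.45
Check: goods available $24,415.60 = COGS $19,220.15 + ending $5,195.45

COGS = $19,220.15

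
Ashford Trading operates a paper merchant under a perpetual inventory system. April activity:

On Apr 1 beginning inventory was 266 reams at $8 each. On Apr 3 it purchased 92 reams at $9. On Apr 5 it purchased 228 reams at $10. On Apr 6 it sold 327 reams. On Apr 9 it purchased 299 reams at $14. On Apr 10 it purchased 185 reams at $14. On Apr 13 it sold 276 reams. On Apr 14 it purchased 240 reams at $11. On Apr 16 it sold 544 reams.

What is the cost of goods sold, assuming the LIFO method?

COGS = $13,348

Apr 6, 327 sold [LIFO — newest first]: 228 @ $10 + 92 @ $9 + 7 @ $8 = $3,164
Apr 13, 276 sold [LIFO — newest first]: 185 @ $14 + 91 @ $14 = $3,864
Apr 16, 544 sold [LIFO — newest first]: 240 @ $11 + 208 @ $14 + 96 @ $8 = $6,320
Total COGS = $3,164 + $3,864 + $6,320 = $13,348
Ending inventory: 163 @ $8 = $1,304
Check: goods available $14,652 = COGS $13,348 + ending $1,304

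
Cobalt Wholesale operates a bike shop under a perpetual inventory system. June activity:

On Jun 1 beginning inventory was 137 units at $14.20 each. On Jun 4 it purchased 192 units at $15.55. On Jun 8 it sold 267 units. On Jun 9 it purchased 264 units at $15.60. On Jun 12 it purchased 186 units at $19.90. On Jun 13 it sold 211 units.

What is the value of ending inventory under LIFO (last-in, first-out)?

Ending inventory = $4,608.80

Jun 8, 267 sold [LIFO — newest first]: 192 @ $15.55 + 75 @ $14.20 = $4,050.60
Jun 13, 211 sold [LIFO — newest first]: 186 @ $19.90 + 25 @ $15.60 = $4,091.40
Total COGS = $4,050.60 + $4,091.40 = $8,142.00
Ending inventory: 62 @ $14.20 + 239 @ $15.60 = $4,608.80
Check: goods available $12,750.80 = COGS $8,142.00 + ending $4,608.80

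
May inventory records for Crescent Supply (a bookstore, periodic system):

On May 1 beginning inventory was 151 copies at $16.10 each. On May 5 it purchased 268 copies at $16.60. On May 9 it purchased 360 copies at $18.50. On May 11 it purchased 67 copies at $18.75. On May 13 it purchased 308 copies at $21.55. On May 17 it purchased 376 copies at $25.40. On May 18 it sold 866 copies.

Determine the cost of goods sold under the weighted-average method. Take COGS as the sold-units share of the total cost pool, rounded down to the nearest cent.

May 18, sell 866: 866/1530 × $30,983.95 → $17,537.32
Ending inventory (cost pool remaining) = $13,446.63
Check: goods available $30,983.95 = COGS $17,537.32 + ending $13,446.63

COGS = $17,537.32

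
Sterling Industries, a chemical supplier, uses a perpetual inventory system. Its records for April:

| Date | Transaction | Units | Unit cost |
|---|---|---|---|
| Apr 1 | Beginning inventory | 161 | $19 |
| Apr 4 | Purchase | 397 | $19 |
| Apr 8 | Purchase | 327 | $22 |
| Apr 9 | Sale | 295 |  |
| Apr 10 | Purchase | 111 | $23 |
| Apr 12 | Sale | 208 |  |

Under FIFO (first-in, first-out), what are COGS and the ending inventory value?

COGS = $9,557; ending inventory = $10,792

Apr 9, 295 sold [FIFO — oldest first]: 161 @ $19 + 134 @ $19 = $5,605
Apr 12, 208 sold [FIFO — oldest first]: 208 @ $19 = $3,952
Total COGS = $5,605 + $3,952 = $9,557
Ending inventory: 55 @ $19 + 327 @ $22 + 111 @ $23 = $10,792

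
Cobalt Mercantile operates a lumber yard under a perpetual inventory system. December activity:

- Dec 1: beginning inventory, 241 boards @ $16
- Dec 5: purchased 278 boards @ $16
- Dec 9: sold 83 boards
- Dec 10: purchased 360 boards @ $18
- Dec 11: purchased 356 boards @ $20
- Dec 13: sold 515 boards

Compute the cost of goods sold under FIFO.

COGS = $9,726

Dec 9, 83 sold [FIFO — oldest first]: 83 @ $16 = $1,328
Dec 13, 515 sold [FIFO — oldest first]: 158 @ $16 + 278 @ $16 + 79 @ $18 = $8,398
Total COGS = $1,328 + $8,398 = $9,726
Ending inventory: 281 @ $18 + 356 @ $20 = $12,178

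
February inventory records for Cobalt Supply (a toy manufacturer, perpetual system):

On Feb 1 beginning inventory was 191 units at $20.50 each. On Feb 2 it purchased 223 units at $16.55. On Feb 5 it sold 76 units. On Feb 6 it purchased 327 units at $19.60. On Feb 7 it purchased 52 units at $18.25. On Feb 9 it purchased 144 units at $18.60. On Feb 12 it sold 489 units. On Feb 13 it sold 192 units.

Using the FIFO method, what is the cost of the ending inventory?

Feb 5, 76 sold [FIFO — oldest first]: 76 @ $20.50 = $1,558.00
Feb 12, 489 sold [FIFO — oldest first]: 115 @ $20.50 + 223 @ $16.55 + 151 @ $19.60 = $9,007.75
Feb 13, 192 sold [FIFO — oldest first]: 176 @ $19.60 + 16 @ $18.25 = $3,741.60
Total COGS = $1,558.00 + $9,007.75 + $3,741.60 = $14,307.35
Ending inventory: 36 @ $18.25 + 144 @ $18.60 = $3,335.40

Ending inventory = $3,335.40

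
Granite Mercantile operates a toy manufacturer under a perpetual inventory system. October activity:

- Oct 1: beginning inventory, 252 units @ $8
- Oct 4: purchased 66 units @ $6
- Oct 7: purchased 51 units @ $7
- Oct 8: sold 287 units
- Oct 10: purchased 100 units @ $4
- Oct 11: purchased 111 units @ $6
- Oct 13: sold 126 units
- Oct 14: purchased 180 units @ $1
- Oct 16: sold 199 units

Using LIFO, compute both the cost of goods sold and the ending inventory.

Oct 8, 287 sold [LIFO — newest first]: 51 @ $7 + 66 @ $6 + 170 @ $8 = $2,113
Oct 13, 126 sold [LIFO — newest first]: 111 @ $6 + 15 @ $4 = $726
Oct 16, 199 sold [LIFO — newest first]: 180 @ $1 + 19 @ $4 = $256
Total COGS = $2,113 + $726 + $256 = $3,095
Ending inventory: 82 @ $8 + 66 @ $4 = $920

COGS = $3,095; ending inventory = $920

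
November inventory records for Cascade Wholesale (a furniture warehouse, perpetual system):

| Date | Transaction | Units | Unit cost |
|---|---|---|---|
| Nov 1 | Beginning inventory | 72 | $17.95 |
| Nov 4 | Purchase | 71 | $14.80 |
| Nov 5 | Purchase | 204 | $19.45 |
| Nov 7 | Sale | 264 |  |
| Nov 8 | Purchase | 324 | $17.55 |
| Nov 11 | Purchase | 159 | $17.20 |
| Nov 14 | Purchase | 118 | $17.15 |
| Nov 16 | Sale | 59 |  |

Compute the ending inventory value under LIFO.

Nov 7, 264 sold [LIFO — newest first]: 204 @ $19.45 + 60 @ $14.80 = $4,855.80
Nov 16, 59 sold [LIFO — newest first]: 59 @ $17.15 = $1,011.85
Total COGS = $4,855.80 + $1,011.85 = $5,867.65
Ending inventory: 72 @ $17.95 + 11 @ $14.80 + 324 @ $17.55 + 159 @ $17.20 + 59 @ $17.15 = $10,888.05
Check: goods available $16,755.70 = COGS $5,867.65 + ending $10,888.05

Ending inventory = $10,888.05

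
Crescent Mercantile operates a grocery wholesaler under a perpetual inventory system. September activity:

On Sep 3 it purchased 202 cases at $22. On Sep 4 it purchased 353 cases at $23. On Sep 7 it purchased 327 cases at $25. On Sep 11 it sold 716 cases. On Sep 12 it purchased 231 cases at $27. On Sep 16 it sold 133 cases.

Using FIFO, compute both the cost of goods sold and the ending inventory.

Sep 11, 716 sold [FIFO — oldest first]: 202 @ $22 + 353 @ $23 + 161 @ $25 = $16,588
Sep 16, 133 sold [FIFO — oldest first]: 133 @ $25 = $3,325
Total COGS = $16,588 + $3,325 = $19,913
Ending inventory: 33 @ $25 + 231 @ $27 = $7,062

COGS = $19,913; ending inventory = $7,062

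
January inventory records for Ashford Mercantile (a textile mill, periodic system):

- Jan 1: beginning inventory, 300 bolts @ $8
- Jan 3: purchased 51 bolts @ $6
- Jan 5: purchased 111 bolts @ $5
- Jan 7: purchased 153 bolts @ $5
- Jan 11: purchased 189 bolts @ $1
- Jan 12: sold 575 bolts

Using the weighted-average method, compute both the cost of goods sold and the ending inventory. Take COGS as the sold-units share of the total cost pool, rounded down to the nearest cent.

Jan 12, sell 575: 575/804 × $4,215.00 → $3,014.45
Ending inventory (cost pool remaining) = $1,200.55
Check: goods available $4,215.00 = COGS $3,014.45 + ending $1,200.55

COGS = $3,014.45; ending inventory = $1,200.55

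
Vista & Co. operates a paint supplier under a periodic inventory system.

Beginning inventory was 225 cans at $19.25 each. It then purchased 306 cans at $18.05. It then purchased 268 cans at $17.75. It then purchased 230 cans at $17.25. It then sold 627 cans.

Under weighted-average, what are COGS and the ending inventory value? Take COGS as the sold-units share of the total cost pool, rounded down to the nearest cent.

Sale 1, sell 627: 627/1029 × $18,579.05 → $11,320.76
Ending inventory (cost pool remaining) = $7,258.29
Check: goods available $18,579.05 = COGS $11,320.76 + ending $7,258.29

COGS = $11,320.76; ending inventory = $7,258.29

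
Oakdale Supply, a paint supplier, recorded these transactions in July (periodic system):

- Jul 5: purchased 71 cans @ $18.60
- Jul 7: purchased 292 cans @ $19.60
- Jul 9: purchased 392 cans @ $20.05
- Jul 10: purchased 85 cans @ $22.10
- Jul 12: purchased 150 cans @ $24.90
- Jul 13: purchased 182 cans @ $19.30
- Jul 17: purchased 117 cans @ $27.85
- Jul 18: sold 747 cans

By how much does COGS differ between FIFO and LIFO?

$1,912.20

FIFO COGS: 71 @ $18.60 + 292 @ $19.60 + 384 @ $20.05 = $14,743.00
LIFO COGS: 117 @ $27.85 + 182 @ $19.30 + 150 @ $24.90 + 85 @ $22.10 + 213 @ $20.05 = $16,655.20
Difference = |$14,743.00 − $16,655.20| = $1,912.20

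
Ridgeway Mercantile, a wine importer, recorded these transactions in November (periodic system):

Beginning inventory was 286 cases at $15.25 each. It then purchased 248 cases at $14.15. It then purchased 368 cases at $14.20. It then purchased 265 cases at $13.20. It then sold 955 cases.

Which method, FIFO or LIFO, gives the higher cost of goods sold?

FIFO

FIFO COGS: 286 @ $15.25 + 248 @ $14.15 + 368 @ $14.20 + 53 @ $13.20 = $13,795.90
LIFO COGS: 265 @ $13.20 + 368 @ $14.20 + 248 @ $14.15 + 74 @ $15.25 = $13,361.30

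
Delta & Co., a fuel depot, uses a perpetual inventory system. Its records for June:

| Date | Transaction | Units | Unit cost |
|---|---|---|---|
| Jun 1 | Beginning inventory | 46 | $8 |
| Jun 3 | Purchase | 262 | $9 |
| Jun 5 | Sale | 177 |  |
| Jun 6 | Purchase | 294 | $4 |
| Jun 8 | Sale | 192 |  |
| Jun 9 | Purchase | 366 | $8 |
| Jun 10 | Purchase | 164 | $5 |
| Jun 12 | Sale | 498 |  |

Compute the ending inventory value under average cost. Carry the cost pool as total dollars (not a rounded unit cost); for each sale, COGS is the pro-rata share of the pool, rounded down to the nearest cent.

Ending inventory = $1,746.43

After Jun 1: 46 on hand, pool $368.00 (≈ $8.0000 each)
After Jun 3: 308 on hand, pool $2,726.00 (≈ $8.8506 each)
Jun 5, sell 177: 177/308 × $2,726.00 → $1,566.56
After Jun 6: 425 on hand, pool $2,335.44 (≈ $5.4952 each)
Jun 8, sell 192: 192/425 × $2,335.44 → $1,055.06
After Jun 9: 599 on hand, pool $4,208.38 (≈ $7.0257 each)
After Jun 10: 763 on hand, pool $5,028.38 (≈ $6.5903 each)
Jun 12, sell 498: 498/763 × $5,028.38 → $3,281.95
Total COGS = $1,566.56 + $1,055.06 + $3,281.95 = $5,903.57
Ending inventory (cost pool remaining) = $1,746.43
Check: goods available $7,650.00 = COGS $5,903.57 + ending $1,746.43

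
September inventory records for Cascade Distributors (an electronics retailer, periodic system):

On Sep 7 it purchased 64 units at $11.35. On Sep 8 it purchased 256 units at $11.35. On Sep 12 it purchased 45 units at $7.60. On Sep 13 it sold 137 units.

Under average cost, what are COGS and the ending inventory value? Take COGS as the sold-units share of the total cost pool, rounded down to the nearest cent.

Sep 13, sell 137: 137/365 × $3,974.00 → $1,491.61
Ending inventory (cost pool remaining) = $2,482.39
Check: goods available $3,974.00 = COGS $1,491.61 + ending $2,482.39

COGS = $1,491.61; ending inventory = $2,482.39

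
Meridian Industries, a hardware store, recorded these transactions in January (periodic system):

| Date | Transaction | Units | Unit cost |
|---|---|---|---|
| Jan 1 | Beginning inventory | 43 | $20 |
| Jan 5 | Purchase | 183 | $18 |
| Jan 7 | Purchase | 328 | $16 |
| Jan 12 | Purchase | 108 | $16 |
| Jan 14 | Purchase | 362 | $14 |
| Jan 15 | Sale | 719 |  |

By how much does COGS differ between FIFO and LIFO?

FIFO COGS: 43 @ $20 + 183 @ $18 + 328 @ $16 + 108 @ $16 + 57 @ $14 = $11,928
LIFO COGS: 362 @ $14 + 108 @ $16 + 249 @ $16 = $10,780
Difference = |$11,928 − $10,780| = $1,148

$1,148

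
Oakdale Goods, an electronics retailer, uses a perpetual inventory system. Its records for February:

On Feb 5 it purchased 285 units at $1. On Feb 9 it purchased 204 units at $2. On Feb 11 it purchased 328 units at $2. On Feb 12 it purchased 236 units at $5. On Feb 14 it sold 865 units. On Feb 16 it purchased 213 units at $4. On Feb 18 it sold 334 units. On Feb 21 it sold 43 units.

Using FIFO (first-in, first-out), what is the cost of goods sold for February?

Feb 14, 865 sold [FIFO — oldest first]: 285 @ $1 + 204 @ $2 + 328 @ $2 + 48 @ $5 = $1,589
Feb 18, 334 sold [FIFO — oldest first]: 188 @ $5 + 146 @ $4 = $1,524
Feb 21, 43 sold [FIFO — oldest first]: 43 @ $4 = $172
Total COGS = $1,589 + $1,524 + $172 = $3,285
Ending inventory: 24 @ $4 = $96
Check: goods available $3,381 = COGS $3,285 + ending $96

COGS = $3,285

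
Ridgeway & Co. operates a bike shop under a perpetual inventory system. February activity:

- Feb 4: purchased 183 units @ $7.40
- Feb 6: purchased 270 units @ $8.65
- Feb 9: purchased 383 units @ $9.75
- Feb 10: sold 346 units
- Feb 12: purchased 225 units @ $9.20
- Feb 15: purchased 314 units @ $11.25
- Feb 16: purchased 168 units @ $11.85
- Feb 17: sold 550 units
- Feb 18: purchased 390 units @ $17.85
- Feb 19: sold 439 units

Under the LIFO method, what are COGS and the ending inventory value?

COGS = $16,934.70; ending inventory = $5,044.05

Feb 10, 346 sold [LIFO — newest first]: 346 @ $9.75 = $3,373.50
Feb 17, 550 sold [LIFO — newest first]: 168 @ $11.85 + 314 @ $11.25 + 68 @ $9.20 = $6,148.90
Feb 19, 439 sold [LIFO — newest first]: 390 @ $17.85 + 49 @ $9.20 = $7,412.30
Total COGS = $3,373.50 + $6,148.90 + $7,412.30 = $16,934.70
Ending inventory: 183 @ $7.40 + 270 @ $8.65 + 37 @ $9.75 + 108 @ $9.20 = $5,044.05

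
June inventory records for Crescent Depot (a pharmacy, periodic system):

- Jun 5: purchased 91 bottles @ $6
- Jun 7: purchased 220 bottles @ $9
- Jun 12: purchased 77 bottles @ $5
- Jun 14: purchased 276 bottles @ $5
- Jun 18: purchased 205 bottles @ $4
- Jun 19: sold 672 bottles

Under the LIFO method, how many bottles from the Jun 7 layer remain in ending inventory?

Jun 19, 672 sold [LIFO — newest first]: 205 @ $4 + 276 @ $5 + 77 @ $5 + 114 @ $9 = $3,611
Ending inventory: 91 @ $6 + 106 @ $9 = $1,500

106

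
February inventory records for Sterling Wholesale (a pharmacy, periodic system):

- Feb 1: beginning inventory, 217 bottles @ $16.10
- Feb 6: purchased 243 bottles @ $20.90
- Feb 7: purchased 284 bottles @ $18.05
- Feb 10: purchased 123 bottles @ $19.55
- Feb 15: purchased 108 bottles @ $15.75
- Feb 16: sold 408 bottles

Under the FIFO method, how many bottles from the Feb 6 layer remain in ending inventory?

52

Feb 16, 408 sold [FIFO — oldest first]: 217 @ $16.10 + 191 @ $20.90 = $7,485.60
Ending inventory: 52 @ $20.90 + 284 @ $18.05 + 123 @ $19.55 + 108 @ $15.75 = $10,318.65
Check: goods available $17,804.25 = COGS $7,485.60 + ending $10,318.65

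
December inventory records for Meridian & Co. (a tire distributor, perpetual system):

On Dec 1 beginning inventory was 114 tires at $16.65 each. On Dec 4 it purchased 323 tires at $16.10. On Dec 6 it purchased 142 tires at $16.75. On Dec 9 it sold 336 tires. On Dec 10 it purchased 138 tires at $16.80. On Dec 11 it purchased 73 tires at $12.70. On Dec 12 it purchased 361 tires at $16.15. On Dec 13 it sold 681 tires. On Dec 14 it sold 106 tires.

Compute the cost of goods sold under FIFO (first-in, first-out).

COGS = $18,100.35

Dec 9, 336 sold [FIFO — oldest first]: 114 @ $16.65 + 222 @ $16.10 = $5,472.30
Dec 13, 681 sold [FIFO — oldest first]: 101 @ $16.10 + 142 @ $16.75 + 138 @ $16.80 + 73 @ $12.70 + 227 @ $16.15 = $10,916.15
Dec 14, 106 sold [FIFO — oldest first]: 106 @ $16.15 = $1,711.90
Total COGS = $5,472.30 + $10,916.15 + $1,711.90 = $18,100.35
Ending inventory: 28 @ $16.15 = $452.20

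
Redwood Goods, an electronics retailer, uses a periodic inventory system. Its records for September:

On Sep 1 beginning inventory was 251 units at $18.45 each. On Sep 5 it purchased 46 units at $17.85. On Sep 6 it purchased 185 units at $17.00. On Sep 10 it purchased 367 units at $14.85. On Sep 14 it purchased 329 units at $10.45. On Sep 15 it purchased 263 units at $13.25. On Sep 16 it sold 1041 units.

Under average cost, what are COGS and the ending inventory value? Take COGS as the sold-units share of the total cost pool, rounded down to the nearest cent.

Sep 16, sell 1041: 1041/1441 × $20,969.80 → $15,148.89
Ending inventory (cost pool remaining) = $5,820.91

COGS = $15,148.89; ending inventory = $5,820.91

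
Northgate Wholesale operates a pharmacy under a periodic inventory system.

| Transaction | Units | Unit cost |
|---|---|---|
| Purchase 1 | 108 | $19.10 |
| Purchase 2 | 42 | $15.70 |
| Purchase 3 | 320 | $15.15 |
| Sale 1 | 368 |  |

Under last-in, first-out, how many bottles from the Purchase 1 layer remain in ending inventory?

102

Sale 1 (368) [LIFO — newest first]: 320 @ $15.15 + 42 @ $15.70 + 6 @ $19.10 = $5,622.00
Ending inventory: 102 @ $19.10 = $1,948.20
Check: goods available $7,570.20 = COGS $5,622.00 + ending $1,948.20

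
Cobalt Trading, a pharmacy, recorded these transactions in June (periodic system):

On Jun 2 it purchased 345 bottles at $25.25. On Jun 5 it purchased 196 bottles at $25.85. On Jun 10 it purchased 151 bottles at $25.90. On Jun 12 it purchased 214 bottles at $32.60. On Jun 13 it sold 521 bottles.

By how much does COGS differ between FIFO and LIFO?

$1,659.05

FIFO COGS: 345 @ $25.25 + 176 @ $25.85 = $13,260.85
LIFO COGS: 214 @ $32.60 + 151 @ $25.90 + 156 @ $25.85 = $14,919.90
Difference = |$13,260.85 − $14,919.90| = $1,659.05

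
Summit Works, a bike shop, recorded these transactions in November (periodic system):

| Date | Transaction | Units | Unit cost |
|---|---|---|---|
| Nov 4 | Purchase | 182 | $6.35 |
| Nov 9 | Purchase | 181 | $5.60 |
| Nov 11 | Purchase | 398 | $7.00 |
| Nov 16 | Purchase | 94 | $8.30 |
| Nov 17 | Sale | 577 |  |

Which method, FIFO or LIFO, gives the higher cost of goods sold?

LIFO

FIFO COGS: 182 @ $6.35 + 181 @ $5.60 + 214 @ $7.00 = $3,667.30
LIFO COGS: 94 @ $8.30 + 398 @ $7.00 + 85 @ $5.60 = $4,042.20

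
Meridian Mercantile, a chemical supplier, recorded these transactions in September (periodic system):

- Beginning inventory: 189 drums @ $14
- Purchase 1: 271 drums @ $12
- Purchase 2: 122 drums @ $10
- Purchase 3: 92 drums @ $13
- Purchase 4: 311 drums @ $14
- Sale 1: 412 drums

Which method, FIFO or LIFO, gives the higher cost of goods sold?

FIFO COGS: 189 @ $14 + 223 @ $12 = $5,322
LIFO COGS: 311 @ $14 + 92 @ $13 + 9 @ $10 = $5,640

LIFO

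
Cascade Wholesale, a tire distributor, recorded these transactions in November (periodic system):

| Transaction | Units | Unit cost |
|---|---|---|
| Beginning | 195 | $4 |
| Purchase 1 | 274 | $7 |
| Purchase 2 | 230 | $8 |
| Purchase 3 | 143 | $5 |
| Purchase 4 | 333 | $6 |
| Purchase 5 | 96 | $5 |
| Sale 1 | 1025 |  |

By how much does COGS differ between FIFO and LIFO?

$243

FIFO COGS: 195 @ $4 + 274 @ $7 + 230 @ $8 + 143 @ $5 + 183 @ $6 = $6,351
LIFO COGS: 96 @ $5 + 333 @ $6 + 143 @ $5 + 230 @ $8 + 223 @ $7 = $6,594
Difference = |$6,351 − $6,594| = $243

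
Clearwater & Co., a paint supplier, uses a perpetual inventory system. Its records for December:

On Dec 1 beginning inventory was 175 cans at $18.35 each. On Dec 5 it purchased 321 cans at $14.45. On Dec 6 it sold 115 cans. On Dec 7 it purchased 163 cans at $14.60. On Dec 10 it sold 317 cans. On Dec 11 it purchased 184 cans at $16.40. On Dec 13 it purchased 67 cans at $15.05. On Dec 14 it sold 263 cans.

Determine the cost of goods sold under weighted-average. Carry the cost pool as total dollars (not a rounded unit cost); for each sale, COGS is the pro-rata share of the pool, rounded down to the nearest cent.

After Dec 1: 175 on hand, pool $3,211.25 (≈ $18.3500 each)
After Dec 5: 496 on hand, pool $7,849.70 (≈ $15.8260 each)
Dec 6, sell 115: 115/496 × $7,849.70 → $1,819.99
After Dec 7: 544 on hand, pool $8,409.51 (≈ $15.4587 each)
Dec 10, sell 317: 317/544 × $8,409.51 → $4,900.39
After Dec 11: 411 on hand, pool $6,526.72 (≈ $15.8801 each)
After Dec 13: 478 on hand, pool $7,535.07 (≈ $15.7637 each)
Dec 14, sell 263: 263/478 × $7,535.07 → $4,145.86
Total COGS = $1,819.99 + $4,900.39 + $4,145.86 = $10,866.24
Ending inventory (cost pool remaining) = $3,389.21
Check: goods available $14,255.45 = COGS $10,866.24 + ending $3,389.21

COGS = $10,866.24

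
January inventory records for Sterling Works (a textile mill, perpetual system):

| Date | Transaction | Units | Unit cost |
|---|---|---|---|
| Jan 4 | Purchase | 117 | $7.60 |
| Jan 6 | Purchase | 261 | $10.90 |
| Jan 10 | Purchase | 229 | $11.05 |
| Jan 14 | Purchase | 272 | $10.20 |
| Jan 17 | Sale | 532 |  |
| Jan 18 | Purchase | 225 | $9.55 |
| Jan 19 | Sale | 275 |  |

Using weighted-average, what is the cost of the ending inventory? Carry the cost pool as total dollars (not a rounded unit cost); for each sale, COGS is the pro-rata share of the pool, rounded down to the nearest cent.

After Jan 4: 117 on hand, pool $889.20 (≈ $7.6000 each)
After Jan 6: 378 on hand, pool $3,734.10 (≈ $9.8786 each)
After Jan 10: 607 on hand, pool $6,264.55 (≈ $10.3205 each)
After Jan 14: 879 on hand, pool $9,038.95 (≈ $10.2832 each)
Jan 17, sell 532: 532/879 × $9,038.95 → $5,470.67
After Jan 18: 572 on hand, pool $5,717.03 (≈ $9.9948 each)
Jan 19, sell 275: 275/572 × $5,717.03 → $2,748.57
Total COGS = $5,470.67 + $2,748.57 = $8,219.24
Ending inventory (cost pool remaining) = $2,968.46

Ending inventory = $2,968.46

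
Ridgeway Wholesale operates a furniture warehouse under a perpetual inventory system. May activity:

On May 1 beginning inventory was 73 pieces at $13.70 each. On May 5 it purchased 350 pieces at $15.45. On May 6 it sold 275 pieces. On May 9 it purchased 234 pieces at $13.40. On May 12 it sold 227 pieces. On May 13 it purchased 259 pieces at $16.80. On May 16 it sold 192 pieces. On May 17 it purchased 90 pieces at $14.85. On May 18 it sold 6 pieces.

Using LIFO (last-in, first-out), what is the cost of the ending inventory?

May 6, 275 sold [LIFO — newest first]: 275 @ $15.45 = $4,248.75
May 12, 227 sold [LIFO — newest first]: 227 @ $13.40 = $3,041.80
May 16, 192 sold [LIFO — newest first]: 192 @ $16.80 = $3,225.60
May 18, 6 sold [LIFO — newest first]: 6 @ $14.85 = $89.10
Total COGS = $4,248.75 + $3,041.80 + $3,225.60 + $89.10 = $10,605.25
Ending inventory: 73 @ $13.70 + 75 @ $15.45 + 7 @ $13.40 + 67 @ $16.80 + 84 @ $14.85 = $4,625.65

Ending inventory = $4,625.65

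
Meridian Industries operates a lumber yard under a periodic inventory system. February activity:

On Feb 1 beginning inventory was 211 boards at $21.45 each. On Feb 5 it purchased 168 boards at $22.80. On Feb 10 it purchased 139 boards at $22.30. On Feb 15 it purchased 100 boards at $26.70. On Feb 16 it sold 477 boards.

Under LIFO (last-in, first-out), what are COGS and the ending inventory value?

COGS = $11,101.60; ending inventory = $3,024.45

Feb 16, 477 sold [LIFO — newest first]: 100 @ $26.70 + 139 @ $22.30 + 168 @ $22.80 + 70 @ $21.45 = $11,101.60
Ending inventory: 141 @ $21.45 = $3,024.45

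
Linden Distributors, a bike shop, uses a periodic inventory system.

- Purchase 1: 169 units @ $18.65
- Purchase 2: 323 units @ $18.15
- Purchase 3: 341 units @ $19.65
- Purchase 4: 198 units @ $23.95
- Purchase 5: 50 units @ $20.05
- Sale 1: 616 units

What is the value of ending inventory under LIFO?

Sale 1 (616) [LIFO — newest first]: 50 @ $20.05 + 198 @ $23.95 + 341 @ $19.65 + 27 @ $18.15 = $12,935.30
Ending inventory: 169 @ $18.65 + 296 @ $18.15 = $8,524.25

Ending inventory = $8,524.25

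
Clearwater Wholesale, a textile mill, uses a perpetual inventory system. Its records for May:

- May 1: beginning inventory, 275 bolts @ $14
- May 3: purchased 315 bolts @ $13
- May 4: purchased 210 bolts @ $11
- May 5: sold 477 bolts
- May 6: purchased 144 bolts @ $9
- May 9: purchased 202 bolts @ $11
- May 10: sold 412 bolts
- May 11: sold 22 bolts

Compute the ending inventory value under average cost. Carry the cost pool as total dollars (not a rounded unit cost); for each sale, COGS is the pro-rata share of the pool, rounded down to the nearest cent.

After May 1: 275 on hand, pool $3,850.00 (≈ $14.0000 each)
After May 3: 590 on hand, pool $7,945.00 (≈ $13.4661 each)
After May 4: 800 on hand, pool $10,255.00 (≈ $12.8187 each)
May 5, sell 477: 477/800 × $10,255.00 → $6,114.54
After May 6: 467 on hand, pool $5,436.46 (≈ $11.6412 each)
After May 9: 669 on hand, pool $7,658.46 (≈ $11.4476 each)
May 10, sell 412: 412/669 × $7,658.46 → $4,716.42
May 11, sell 22: 22/257 × $2,942.04 → $251.84
Total COGS = $6,114.54 + $4,716.42 + $251.84 = $11,082.80
Ending inventory (cost pool remaining) = $2,690.20

Ending inventory = $2,690.20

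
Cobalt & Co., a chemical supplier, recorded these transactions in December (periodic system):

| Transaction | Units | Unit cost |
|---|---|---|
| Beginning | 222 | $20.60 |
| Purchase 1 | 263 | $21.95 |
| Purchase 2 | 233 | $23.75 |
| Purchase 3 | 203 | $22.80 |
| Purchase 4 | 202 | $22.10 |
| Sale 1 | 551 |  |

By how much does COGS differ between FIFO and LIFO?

FIFO COGS: 222 @ $20.60 + 263 @ $21.95 + 66 @ $23.75 = $11,913.55
LIFO COGS: 202 @ $22.10 + 203 @ $22.80 + 146 @ $23.75 = $12,560.10
Difference = |$11,913.55 − $12,560.10| = $646.55

$646.55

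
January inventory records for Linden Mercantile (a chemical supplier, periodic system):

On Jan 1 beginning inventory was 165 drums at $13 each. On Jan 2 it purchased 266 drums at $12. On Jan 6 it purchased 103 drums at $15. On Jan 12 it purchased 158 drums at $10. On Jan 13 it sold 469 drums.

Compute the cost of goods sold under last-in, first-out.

COGS = $5,621

Jan 13, 469 sold [LIFO — newest first]: 158 @ $10 + 103 @ $15 + 208 @ $12 = $5,621
Ending inventory: 165 @ $13 + 58 @ $12 = $2,841
Check: goods available $8,462 = COGS $5,621 + ending $2,841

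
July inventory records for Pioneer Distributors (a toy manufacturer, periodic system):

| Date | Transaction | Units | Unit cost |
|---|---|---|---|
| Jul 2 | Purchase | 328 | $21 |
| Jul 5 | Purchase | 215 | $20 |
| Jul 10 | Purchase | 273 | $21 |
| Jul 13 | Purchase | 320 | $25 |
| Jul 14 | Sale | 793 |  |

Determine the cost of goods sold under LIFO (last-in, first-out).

COGS = $17,733

Jul 14, 793 sold [LIFO — newest first]: 320 @ $25 + 273 @ $21 + 200 @ $20 = $17,733
Ending inventory: 328 @ $21 + 15 @ $20 = $7,188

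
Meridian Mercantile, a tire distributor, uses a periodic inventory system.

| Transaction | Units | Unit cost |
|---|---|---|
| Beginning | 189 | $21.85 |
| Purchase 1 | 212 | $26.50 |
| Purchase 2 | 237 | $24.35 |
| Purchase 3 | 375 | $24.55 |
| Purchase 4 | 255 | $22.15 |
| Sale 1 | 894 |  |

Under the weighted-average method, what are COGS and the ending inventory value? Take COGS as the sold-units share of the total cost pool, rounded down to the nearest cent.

Sale 1, sell 894: 894/1268 × $30,373.10 → $21,414.47
Ending inventory (cost pool remaining) = $8,958.63

COGS = $21,414.47; ending inventory = $8,958.63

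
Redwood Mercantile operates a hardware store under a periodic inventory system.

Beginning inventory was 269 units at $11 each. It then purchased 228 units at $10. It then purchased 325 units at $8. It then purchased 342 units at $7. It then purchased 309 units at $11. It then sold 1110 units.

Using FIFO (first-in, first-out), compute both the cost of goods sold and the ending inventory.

Sale 1 (1110) [FIFO — oldest first]: 269 @ $11 + 228 @ $10 + 325 @ $8 + 288 @ $7 = $9,855
Ending inventory: 54 @ $7 + 309 @ $11 = $3,777
Check: goods available $13,632 = COGS $9,855 + ending $3,777

COGS = $9,855; ending inventory = $3,777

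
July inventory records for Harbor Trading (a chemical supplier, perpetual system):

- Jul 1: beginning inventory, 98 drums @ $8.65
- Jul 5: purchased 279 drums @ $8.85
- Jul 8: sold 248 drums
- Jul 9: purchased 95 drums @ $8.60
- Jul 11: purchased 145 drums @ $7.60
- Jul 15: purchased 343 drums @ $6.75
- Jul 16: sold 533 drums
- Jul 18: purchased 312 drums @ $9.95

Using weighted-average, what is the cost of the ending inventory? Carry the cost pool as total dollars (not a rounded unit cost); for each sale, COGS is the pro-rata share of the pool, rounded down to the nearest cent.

Ending inventory = $4,454.25

After Jul 1: 98 on hand, pool $847.70 (≈ $8.6500 each)
After Jul 5: 377 on hand, pool $3,316.85 (≈ $8.7980 each)
Jul 8, sell 248: 248/377 × $3,316.85 → $2,181.90
After Jul 9: 224 on hand, pool $1,951.95 (≈ $8.7141 each)
After Jul 11: 369 on hand, pool $3,053.95 (≈ $8.2763 each)
After Jul 15: 712 on hand, pool $5,369.20 (≈ $7.5410 each)
Jul 16, sell 533: 533/712 × $5,369.20 → $4,019.35
After Jul 18: 491 on hand, pool $4,454.25 (≈ $9.0718 each)
Total COGS = $2,181.90 + $4,019.35 = $6,201.25
Ending inventory (cost pool remaining) = $4,454.25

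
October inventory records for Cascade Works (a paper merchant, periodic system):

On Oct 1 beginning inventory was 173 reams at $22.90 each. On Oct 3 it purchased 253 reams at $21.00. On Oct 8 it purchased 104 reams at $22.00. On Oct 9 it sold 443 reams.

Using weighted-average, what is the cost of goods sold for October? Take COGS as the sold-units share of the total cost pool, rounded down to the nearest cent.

Oct 9, sell 443: 443/530 × $11,562.70 → $9,664.67
Ending inventory (cost pool remaining) = $1,898.03

COGS = $9,664.67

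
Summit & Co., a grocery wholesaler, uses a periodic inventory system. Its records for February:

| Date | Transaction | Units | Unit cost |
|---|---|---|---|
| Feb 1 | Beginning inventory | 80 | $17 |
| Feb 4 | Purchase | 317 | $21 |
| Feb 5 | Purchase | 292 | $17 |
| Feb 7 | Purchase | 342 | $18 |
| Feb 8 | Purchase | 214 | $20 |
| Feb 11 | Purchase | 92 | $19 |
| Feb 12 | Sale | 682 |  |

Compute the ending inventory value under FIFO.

Ending inventory = $12,303

Feb 12, 682 sold [FIFO — oldest first]: 80 @ $17 + 317 @ $21 + 285 @ $17 = $12,862
Ending inventory: 7 @ $17 + 342 @ $18 + 214 @ $20 + 92 @ $19 = $12,303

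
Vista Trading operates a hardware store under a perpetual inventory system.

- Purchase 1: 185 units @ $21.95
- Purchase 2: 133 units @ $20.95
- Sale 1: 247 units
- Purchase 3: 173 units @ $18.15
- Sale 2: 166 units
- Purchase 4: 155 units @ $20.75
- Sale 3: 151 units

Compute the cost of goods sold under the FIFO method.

COGS = $11,501.80

Sale 1 (247) [FIFO — oldest first]: 185 @ $21.95 + 62 @ $20.95 = $5,359.65
Sale 2 (166) [FIFO — oldest first]: 71 @ $20.95 + 95 @ $18.15 = $3,211.70
Sale 3 (151) [FIFO — oldest first]: 78 @ $18.15 + 73 @ $20.75 = $2,930.45
Total COGS = $5,359.65 + $3,211.70 + $2,930.45 = $11,501.80
Ending inventory: 82 @ $20.75 = $1,701.50
Check: goods available $13,203.30 = COGS $11,501.80 + ending $1,701.50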